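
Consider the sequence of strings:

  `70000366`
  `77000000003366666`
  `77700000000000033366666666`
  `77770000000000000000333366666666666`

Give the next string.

77777000000000000000000003333366666666666666

The n-th term is n 7's then 4n 0's then n 3's then 3n-1 6's (n = 1, 2, …).
Setting n = 5 gives 5, 20, 5, 14 characters in each block.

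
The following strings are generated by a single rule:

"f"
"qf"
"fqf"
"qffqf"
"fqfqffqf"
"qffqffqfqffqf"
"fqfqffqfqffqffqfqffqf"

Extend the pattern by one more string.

Each term (from the third on) is the two preceding terms concatenated in order: term 3 = f·qf = fqf.
Continuing: qffqffqfqffqf · fqfqffqfqffqffqfqffqf gives term 8.

qffqffqfqffqffqfqffqfqffqffqfqffqf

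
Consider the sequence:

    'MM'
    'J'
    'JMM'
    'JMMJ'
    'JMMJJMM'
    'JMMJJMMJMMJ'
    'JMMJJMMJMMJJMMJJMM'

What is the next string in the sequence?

JMMJJMMJMMJJMMJJMMJMMJJMMJMMJ

From term 3 onward, concatenate the last term with the second-to-last: J·MM = JMM, JMM·J = JMMJ, …
So term 8 is JMMJJMMJMMJJMMJJMM·JMMJJMMJMMJ.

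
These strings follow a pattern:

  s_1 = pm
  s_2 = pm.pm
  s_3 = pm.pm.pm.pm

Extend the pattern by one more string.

pm.pm.pm.pm.pm.pm.pm.pm

s(k+1) = s(k)·.·s(k) — each term doubles the last with '.' between the halves.
So the next term is two copies of pm.pm.pm.pm with '.' between the halves.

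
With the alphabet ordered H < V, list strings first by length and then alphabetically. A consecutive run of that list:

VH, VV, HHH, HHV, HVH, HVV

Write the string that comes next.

The successor of HVV increments the rightmost position that isn't already V and resets every position after it to H.

VHH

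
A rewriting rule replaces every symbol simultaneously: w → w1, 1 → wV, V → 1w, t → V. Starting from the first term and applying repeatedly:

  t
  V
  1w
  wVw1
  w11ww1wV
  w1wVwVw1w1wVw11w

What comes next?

Rewriting the 16 symbols of w1wVwVw1w1wVw11w one by one yields w1 wV w1 1w w1 1w w1 wV w1 wV w1 1w w1 wV wV w1; concatenated:

w1wVw11ww11ww1wVw1wVw11ww1wVwVw1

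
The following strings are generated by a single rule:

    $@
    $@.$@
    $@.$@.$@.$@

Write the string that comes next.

s(k+1) = s(k)·.·s(k) — each term doubles the last with '.' between the halves.
One more doubling of $@.$@.$@.$@ gives the answer.

$@.$@.$@.$@.$@.$@.$@.$@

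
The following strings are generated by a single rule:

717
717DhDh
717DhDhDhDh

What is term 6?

717DhDhDhDhDhDhDhDhDhDh

Every step adds DhDh to the end: s(k+1) = s(k)·DhDh.
From 717DhDhDhDh, 3 further steps: 717DhDhDhDh → 717DhDhDhDhDhDh → 717DhDhDhDhDhDhDhDh → (answer).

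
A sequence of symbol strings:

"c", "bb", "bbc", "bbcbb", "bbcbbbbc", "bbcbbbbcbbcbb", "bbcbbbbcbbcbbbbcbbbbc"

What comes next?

bbcbbbbcbbcbbbbcbbbbcbbcbbbbcbbcbb

From term 3 onward, concatenate the last term with the second-to-last: bb·c = bbc, bbc·bb = bbcbb, …
So term 8 is bbcbbbbcbbcbbbbcbbbbc·bbcbbbbcbbcbb.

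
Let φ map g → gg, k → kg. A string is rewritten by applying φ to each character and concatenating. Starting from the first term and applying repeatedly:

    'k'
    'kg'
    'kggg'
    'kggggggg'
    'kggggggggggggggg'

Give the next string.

Rewriting the 16 symbols of kggggggggggggggg one by one yields kg gg gg gg gg gg gg gg gg gg gg gg gg gg gg gg; concatenated:

kggggggggggggggggggggggggggggggg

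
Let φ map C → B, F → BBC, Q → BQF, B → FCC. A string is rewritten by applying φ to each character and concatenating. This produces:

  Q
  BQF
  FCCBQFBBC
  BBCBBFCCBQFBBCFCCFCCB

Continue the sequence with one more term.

FCCFCCBFCCFCCBBCBBFCCBQFBBCFCCFCCBBBCBBBBCBBFCC

Replace each of the 21 characters of BBCBBFCCBQFBBCFCCFCCB in place — FCC FCC B FCC FCC BBC B B FCC BQF BBC FCC FCC B BBC B B BBC B B FCC — and concatenate.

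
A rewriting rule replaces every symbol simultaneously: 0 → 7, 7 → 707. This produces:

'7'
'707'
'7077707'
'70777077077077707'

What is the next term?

70777077077077707707770770777077077077707

Applying the rule to each of the 17 symbols of 70777077077077707 gives the pieces 707 7 707 707 707 7 707 707 7 707 707 7 707 707 707 7 707, which concatenate to the answer.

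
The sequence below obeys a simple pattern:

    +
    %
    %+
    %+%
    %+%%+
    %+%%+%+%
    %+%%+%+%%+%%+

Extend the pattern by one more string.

%+%%+%+%%+%%+%+%%+%+%

This is a Fibonacci-style word recurrence s(k) = s(k−1)·s(k−2): e.g. %·+ = %+.
So term 8 is %+%%+%+%%+%%+·%+%%+%+%.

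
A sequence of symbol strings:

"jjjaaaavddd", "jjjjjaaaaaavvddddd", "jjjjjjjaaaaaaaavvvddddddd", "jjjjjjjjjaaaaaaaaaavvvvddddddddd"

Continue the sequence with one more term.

jjjjjjjjjjjaaaaaaaaaaaavvvvvddddddddddd

Each string has the form j^{2n-1} a^{2n} v^{n-1} d^{2n-1}, where the shown terms are n = 2, 3, 4, 5.
For the next term, n = 6, so the run lengths are 11, 12, 5, 11.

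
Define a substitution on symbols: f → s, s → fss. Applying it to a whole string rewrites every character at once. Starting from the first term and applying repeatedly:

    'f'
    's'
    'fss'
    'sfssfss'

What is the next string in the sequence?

fsssfssfsssfssfss

Expanding sfssfss: s→fss, f→s, s→fss, s→fss, f→s, s→fss, s→fss. Concatenated: fss s fss fss s fss fss.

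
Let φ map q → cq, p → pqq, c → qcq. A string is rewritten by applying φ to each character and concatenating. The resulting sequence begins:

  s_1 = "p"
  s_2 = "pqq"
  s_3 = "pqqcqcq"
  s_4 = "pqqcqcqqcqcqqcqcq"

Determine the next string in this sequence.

pqqcqcqqcqcqqcqcqcqqcqcqqcqcqcqqcqcqqcqcq

Replace each of the 17 characters of pqqcqcqqcqcqqcqcq in place — pqq cq cq qcq cq qcq cq cq qcq cq qcq cq cq qcq cq qcq cq — and concatenate.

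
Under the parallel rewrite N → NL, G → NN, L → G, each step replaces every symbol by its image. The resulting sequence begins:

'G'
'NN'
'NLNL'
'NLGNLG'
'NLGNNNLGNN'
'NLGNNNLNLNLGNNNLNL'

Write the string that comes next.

NLGNNNLNLNLGNLGNLGNNNLNLNLGNLG

Replace each of the 18 characters of NLGNNNLNLNLGNNNLNL in place — NL G NN NL NL NL G NL G NL G NN NL NL NL G NL G — and concatenate.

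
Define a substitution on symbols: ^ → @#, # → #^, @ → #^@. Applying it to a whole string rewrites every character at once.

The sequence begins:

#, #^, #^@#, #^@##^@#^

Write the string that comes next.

#^@##^@#^#^@##^@#^@#

Rewriting each symbol of #^@##^@#^: #→#^, ^→@#, @→#^@, #→#^, #→#^, ^→@#, @→#^@, #→#^, ^→@#, which concatenates to #^ @# #^@ #^ #^ @# #^@ #^ @#.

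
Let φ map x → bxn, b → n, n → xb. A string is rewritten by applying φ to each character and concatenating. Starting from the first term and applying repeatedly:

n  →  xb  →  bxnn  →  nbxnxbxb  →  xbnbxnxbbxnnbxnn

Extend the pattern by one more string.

Rewriting the 16 symbols of xbnbxnxbbxnnbxnn one by one yields bxn n xb n bxn xb bxn n n bxn xb xb n bxn xb xb; concatenated:

bxnnxbnbxnxbbxnnnbxnxbxbnbxnxbxb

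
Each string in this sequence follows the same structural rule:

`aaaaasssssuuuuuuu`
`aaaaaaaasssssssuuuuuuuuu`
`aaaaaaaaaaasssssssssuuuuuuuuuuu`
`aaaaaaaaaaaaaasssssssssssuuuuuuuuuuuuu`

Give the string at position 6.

Each string has the form a^{3n-1} s^{2n+1} u^{2n+3}, where the shown terms are n = 2, 3, 4, 5.
For term 6, n = 7, so the run lengths are 20, 15, 17.

aaaaaaaaaaaaaaaaaaaasssssssssssssssuuuuuuuuuuuuuuuuu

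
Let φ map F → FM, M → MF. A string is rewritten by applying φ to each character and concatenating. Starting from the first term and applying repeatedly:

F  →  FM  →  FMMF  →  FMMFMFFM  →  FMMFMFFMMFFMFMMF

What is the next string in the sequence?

φ(FMMFMFFMMFFMFMMF) expands symbol-by-symbol to FM MF MF FM MF FM FM MF MF FM FM MF FM MF MF FM; joining the 16 pieces gives the next term.

FMMFMFFMMFFMFMMFMFFMFMMFFMMFMFFM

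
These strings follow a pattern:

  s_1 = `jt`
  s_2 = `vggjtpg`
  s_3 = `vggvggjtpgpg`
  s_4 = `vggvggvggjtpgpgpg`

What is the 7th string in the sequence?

vggvggvggvggvggvggjtpgpgpgpgpgpg

Every step adds vgg to the front and pg to the end of the previous string.
From vggvggvggjtpgpgpg, 3 further steps: vggvggvggjtpgpgpg → vggvggvggvggjtpgpgpgpg → vggvggvggvggvggjtpgpgpgpgpg → (answer).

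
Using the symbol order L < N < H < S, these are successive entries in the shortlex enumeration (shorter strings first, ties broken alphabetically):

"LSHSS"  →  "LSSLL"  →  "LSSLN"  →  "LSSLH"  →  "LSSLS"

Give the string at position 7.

Continuing the enumeration 2 steps past LSSLS: LSSLS → LSSNL → (answer).

LSSNN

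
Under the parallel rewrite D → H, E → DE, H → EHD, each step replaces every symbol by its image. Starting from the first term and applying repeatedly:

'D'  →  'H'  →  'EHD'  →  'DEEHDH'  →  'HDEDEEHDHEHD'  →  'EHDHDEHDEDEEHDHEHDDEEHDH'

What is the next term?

φ(EHDHDEHDEDEEHDHEHDDEEHDH) expands symbol-by-symbol to DE EHD H EHD H DE EHD H DE H DE DE EHD H EHD DE EHD H H DE DE EHD H EHD; joining the 24 pieces gives the next term.

DEEHDHEHDHDEEHDHDEHDEDEEHDHEHDDEEHDHHDEDEEHDHEHD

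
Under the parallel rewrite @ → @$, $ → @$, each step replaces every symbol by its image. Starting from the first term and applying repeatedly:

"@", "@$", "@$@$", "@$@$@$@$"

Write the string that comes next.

@$@$@$@$@$@$@$@$

Rewriting each symbol of @$@$@$@$: @→@$, $→@$, @→@$, $→@$, @→@$, $→@$, @→@$, $→@$, which concatenates to @$ @$ @$ @$ @$ @$ @$ @$.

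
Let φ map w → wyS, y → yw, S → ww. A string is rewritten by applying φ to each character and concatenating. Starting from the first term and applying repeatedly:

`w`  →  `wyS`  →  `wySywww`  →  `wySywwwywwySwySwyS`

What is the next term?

wySywwwywwySwySwySywwySwySywwwwySywwwwySywww

φ(wySywwwywwySwySwyS) expands symbol-by-symbol to wyS yw ww yw wyS wyS wyS yw wyS wyS yw ww wyS yw ww wyS yw ww; joining the 18 pieces gives the next term.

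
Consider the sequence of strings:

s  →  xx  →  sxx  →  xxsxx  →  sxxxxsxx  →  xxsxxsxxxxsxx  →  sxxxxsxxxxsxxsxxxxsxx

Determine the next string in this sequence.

xxsxxsxxxxsxxsxxxxsxxxxsxxsxxxxsxx

From term 3 onward, concatenate the second-to-last term with the last: s·xx = sxx, xx·sxx = xxsxx, …
The next term joins xxsxxsxxxxsxx and sxxxxsxxxxsxxsxxxxsxx.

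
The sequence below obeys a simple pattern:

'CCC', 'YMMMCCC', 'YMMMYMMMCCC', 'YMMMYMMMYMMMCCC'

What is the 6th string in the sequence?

Every step adds YMMM at the front: s(k+1) = YMMM·s(k).
From YMMMYMMMYMMMCCC, 2 further steps: YMMMYMMMYMMMCCC → YMMMYMMMYMMMYMMMCCC → (answer).

YMMMYMMMYMMMYMMMYMMMCCC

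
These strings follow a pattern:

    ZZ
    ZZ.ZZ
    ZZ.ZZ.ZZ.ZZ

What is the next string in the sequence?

Every step duplicates the string with '.' between the halves.
Doubling ZZ.ZZ.ZZ.ZZ with '.' between the halves:

ZZ.ZZ.ZZ.ZZ.ZZ.ZZ.ZZ.ZZ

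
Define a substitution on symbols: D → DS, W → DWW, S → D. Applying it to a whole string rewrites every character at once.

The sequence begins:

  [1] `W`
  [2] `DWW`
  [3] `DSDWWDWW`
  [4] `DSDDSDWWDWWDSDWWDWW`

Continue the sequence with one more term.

DSDDSDSDDSDWWDWWDSDWWDWWDSDDSDWWDWWDSDWWDWW

Replace each of the 19 characters of DSDDSDWWDWWDSDWWDWW in place — DS D DS DS D DS DWW DWW DS DWW DWW DS D DS DWW DWW DS DWW DWW — and concatenate.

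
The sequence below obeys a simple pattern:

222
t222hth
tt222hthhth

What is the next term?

ttt222hthhthhth

s(k+1) = t·s(k)·hth, so each term gains t as a prefix and hth as a suffix.
One more step from tt222hthhth gives the answer.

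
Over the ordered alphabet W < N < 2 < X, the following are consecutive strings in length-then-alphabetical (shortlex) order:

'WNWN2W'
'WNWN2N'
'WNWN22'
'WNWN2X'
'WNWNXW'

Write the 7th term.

WNWNX2

Continuing the enumeration 2 steps past WNWNXW: WNWNXW → WNWNXN → (answer).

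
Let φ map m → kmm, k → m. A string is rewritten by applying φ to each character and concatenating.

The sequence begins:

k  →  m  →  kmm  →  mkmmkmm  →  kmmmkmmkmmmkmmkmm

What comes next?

Replace each of the 17 characters of kmmmkmmkmmmkmmkmm in place — m kmm kmm kmm m kmm kmm m kmm kmm kmm m kmm kmm m kmm kmm — and concatenate.

mkmmkmmkmmmkmmkmmmkmmkmmkmmmkmmkmmmkmmkmm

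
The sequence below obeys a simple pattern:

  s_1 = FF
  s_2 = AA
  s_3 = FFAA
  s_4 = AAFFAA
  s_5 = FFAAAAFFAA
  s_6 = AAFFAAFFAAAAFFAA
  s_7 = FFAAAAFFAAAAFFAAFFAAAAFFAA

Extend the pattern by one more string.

AAFFAAFFAAAAFFAAFFAAAAFFAAAAFFAAFFAAAAFFAA

This is a Fibonacci-style word recurrence s(k) = s(k−2)·s(k−1): e.g. FF·AA = FFAA.
The next term joins AAFFAAFFAAAAFFAA and FFAAAAFFAAAAFFAAFFAAAAFFAA.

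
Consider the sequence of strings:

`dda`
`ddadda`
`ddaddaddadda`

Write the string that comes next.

Each string is two copies of the previous one concatenated.
So the next term is two copies of ddaddaddadda.

ddaddaddaddaddaddaddadda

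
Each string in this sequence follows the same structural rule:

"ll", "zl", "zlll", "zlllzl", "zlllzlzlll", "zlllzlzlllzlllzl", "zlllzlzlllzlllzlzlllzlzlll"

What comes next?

zlllzlzlllzlllzlzlllzlzlllzlllzlzlllzlllzl

This is a Fibonacci-style word recurrence s(k) = s(k−1)·s(k−2): e.g. zl·ll = zlll.
So term 8 is zlllzlzlllzlllzlzlllzlzlll·zlllzlzlllzlllzl.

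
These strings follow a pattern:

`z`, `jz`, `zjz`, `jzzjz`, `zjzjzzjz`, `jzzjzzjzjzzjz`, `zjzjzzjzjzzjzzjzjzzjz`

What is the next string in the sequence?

Each term (from the third on) is the two preceding terms concatenated in order: term 3 = z·jz = zjz.
The next term joins jzzjzzjzjzzjz and zjzjzzjzjzzjzzjzjzzjz.

jzzjzzjzjzzjzzjzjzzjzjzzjzzjzjzzjz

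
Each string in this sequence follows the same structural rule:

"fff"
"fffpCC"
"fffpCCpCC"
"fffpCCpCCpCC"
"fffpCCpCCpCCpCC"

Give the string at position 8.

fffpCCpCCpCCpCCpCCpCCpCC

The strings grow by a fixed suffix pCC each time.
From fffpCCpCCpCCpCC, 3 further steps: fffpCCpCCpCCpCC → fffpCCpCCpCCpCCpCC → fffpCCpCCpCCpCCpCCpCC → (answer).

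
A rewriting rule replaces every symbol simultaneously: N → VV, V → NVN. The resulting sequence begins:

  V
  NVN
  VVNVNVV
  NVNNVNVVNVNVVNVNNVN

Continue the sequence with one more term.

VVNVNVVVVNVNVVNVNNVNVVNVNVVNVNNVNVVNVNVVVVNVNVV

Applying the rule to each of the 19 symbols of NVNNVNVVNVNVVNVNNVN gives the pieces VV NVN VV VV NVN VV NVN NVN VV NVN VV NVN NVN VV NVN VV VV NVN VV, which concatenate to the answer.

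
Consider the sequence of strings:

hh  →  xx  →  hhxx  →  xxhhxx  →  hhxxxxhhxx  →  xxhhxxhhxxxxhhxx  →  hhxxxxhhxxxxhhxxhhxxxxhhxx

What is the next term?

xxhhxxhhxxxxhhxxhhxxxxhhxxxxhhxxhhxxxxhhxx

Each term (from the third on) is the two preceding terms concatenated in order: term 3 = hh·xx = hhxx.
Continuing: xxhhxxhhxxxxhhxx · hhxxxxhhxxxxhhxxhhxxxxhhxx gives term 8.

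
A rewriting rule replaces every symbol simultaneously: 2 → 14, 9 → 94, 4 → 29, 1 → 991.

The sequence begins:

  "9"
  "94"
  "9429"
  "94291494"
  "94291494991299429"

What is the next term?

φ(94291494991299429) expands symbol-by-symbol to 94 29 14 94 991 29 94 29 94 94 991 14 94 94 29 14 94; joining the 17 pieces gives the next term.

942914949912994299494991149494291494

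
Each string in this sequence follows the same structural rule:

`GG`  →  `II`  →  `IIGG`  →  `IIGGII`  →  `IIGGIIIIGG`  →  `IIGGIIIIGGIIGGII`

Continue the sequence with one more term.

Each term (from the third on) is the previous term followed by the one before it: term 3 = II·GG = IIGG.
So term 7 is IIGGIIIIGGIIGGII·IIGGIIIIGG.

IIGGIIIIGGIIGGIIIIGGIIIIGG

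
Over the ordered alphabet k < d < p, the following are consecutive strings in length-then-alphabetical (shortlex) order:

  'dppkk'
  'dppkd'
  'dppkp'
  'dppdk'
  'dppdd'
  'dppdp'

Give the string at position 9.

Advancing 3 positions from dppdp through dppdp → dpppk → dpppd reaches term 9.

dpppp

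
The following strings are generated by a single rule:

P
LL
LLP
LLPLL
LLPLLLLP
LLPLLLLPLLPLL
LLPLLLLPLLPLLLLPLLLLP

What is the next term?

LLPLLLLPLLPLLLLPLLLLPLLPLLLLPLLPLL

From term 3 onward, concatenate the last term with the second-to-last: LL·P = LLP, LLP·LL = LLPLL, …
So term 8 is LLPLLLLPLLPLLLLPLLLLP·LLPLLLLPLLPLL.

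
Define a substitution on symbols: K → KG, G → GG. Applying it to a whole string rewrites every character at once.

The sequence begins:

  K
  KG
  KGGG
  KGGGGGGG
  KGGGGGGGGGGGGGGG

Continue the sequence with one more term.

φ(KGGGGGGGGGGGGGGG) expands symbol-by-symbol to KG GG GG GG GG GG GG GG GG GG GG GG GG GG GG GG; joining the 16 pieces gives the next term.

KGGGGGGGGGGGGGGGGGGGGGGGGGGGGGGG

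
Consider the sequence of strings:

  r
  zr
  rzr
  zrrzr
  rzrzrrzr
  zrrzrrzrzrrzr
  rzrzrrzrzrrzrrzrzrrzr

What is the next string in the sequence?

zrrzrrzrzrrzrrzrzrrzrzrrzrrzrzrrzr

Each term (from the third on) is the two preceding terms concatenated in order: term 3 = r·zr = rzr.
Continuing: zrrzrrzrzrrzr · rzrzrrzrzrrzrrzrzrrzr gives term 8.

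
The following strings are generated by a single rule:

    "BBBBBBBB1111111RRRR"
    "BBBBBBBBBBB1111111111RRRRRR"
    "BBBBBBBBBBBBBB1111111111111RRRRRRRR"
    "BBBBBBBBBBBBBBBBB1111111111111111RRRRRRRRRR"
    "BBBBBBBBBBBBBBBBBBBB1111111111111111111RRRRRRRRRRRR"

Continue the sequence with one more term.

BBBBBBBBBBBBBBBBBBBBBBB1111111111111111111111RRRRRRRRRRRRRR

Each string has the form B^{3n+2} 1^{3n+1} R^{2n}, where the shown terms are n = 2, 3, 4, 5, 6.
For the next term, n = 7, so the run lengths are 23, 22, 14.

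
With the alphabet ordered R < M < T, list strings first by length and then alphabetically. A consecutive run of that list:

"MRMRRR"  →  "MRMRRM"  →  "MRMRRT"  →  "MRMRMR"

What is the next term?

Find the rightmost character of MRMRMR below T, bump it to the next letter, and reset everything to its right to R.

MRMRMM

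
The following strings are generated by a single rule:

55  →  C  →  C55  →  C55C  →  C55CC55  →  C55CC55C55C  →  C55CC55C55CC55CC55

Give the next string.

From term 3 onward, concatenate the last term with the second-to-last: C·55 = C55, C55·C = C55C, …
So term 8 is C55CC55C55CC55CC55·C55CC55C55C.

C55CC55C55CC55CC55C55CC55C55C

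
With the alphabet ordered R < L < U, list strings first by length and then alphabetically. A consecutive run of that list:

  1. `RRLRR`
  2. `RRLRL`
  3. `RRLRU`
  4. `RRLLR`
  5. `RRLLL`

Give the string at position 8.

Stepping forward 3 times from RRLLL: RRLLL → RRLLU → RRLUR, then the target.

RRLUL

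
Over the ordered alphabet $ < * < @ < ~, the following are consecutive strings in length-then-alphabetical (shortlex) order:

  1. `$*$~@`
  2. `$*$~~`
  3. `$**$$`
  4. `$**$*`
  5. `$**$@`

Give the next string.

Treat $**$@ as a base-4 numeral over the given alphabet and add one, carrying through any trailing ~'s.

$**$~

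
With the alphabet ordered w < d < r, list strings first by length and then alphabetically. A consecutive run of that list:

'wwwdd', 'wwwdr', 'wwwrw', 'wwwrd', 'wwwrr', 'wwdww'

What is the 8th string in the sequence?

wwdwr

Continuing the enumeration 2 steps past wwdww: wwdww → wwdwd → (answer).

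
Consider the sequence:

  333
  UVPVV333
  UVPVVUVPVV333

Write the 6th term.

Every step adds UVPVV at the front: s(k+1) = UVPVV·s(k).
From UVPVVUVPVV333, 3 further steps: UVPVVUVPVV333 → UVPVVUVPVVUVPVV333 → UVPVVUVPVVUVPVVUVPVV333 → (answer).

UVPVVUVPVVUVPVVUVPVVUVPVV333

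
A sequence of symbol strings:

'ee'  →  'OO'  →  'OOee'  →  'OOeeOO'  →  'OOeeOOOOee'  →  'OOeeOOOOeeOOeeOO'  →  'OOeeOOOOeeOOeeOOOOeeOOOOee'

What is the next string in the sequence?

From term 3 onward, concatenate the last term with the second-to-last: OO·ee = OOee, OOee·OO = OOeeOO, …
The next term joins OOeeOOOOeeOOeeOOOOeeOOOOee and OOeeOOOOeeOOeeOO.

OOeeOOOOeeOOeeOOOOeeOOOOeeOOeeOOOOeeOOeeOO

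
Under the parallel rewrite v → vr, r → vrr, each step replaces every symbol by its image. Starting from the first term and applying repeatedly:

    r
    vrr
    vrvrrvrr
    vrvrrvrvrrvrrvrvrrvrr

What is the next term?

Replace each of the 21 characters of vrvrrvrvrrvrrvrvrrvrr in place — vr vrr vr vrr vrr vr vrr vr vrr vrr vr vrr vrr vr vrr vr vrr vrr vr vrr vrr — and concatenate.

vrvrrvrvrrvrrvrvrrvrvrrvrrvrvrrvrrvrvrrvrvrrvrrvrvrrvrr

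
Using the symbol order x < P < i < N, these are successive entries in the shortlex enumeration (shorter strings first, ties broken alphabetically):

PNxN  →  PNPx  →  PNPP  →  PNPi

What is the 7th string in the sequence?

Stepping forward 3 times from PNPi: PNPi → PNPN → PNix, then the target.

PNiP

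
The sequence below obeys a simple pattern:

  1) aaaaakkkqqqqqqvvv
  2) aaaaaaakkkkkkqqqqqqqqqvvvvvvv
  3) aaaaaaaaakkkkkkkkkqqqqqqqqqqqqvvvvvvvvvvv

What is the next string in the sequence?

aaaaaaaaaaakkkkkkkkkkkkqqqqqqqqqqqqqqqvvvvvvvvvvvvvvv

Term n consists of 2n+3 a's, followed by 3n k's, followed by 3n+3 q's, followed by 4n-1 v's (n = 1, 2, …).
At n = 4 the blocks have lengths 11, 12, 15, 15.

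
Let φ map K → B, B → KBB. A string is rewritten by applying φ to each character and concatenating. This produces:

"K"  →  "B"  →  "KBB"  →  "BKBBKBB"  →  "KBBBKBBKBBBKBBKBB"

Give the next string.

BKBBKBBKBBBKBBKBBBKBBKBBKBBBKBBKBBBKBBKBB

Replace each of the 17 characters of KBBBKBBKBBBKBBKBB in place — B KBB KBB KBB B KBB KBB B KBB KBB KBB B KBB KBB B KBB KBB — and concatenate.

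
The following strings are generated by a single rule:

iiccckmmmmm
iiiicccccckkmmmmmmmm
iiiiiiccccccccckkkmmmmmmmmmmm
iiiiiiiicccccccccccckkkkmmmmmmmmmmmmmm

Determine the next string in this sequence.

iiiiiiiiiiccccccccccccccckkkkkmmmmmmmmmmmmmmmmm

Term n consists of 2n i's, followed by 3n c's, followed by n k's, followed by 3n+2 m's (n = 1, 2, …).
For the next term, n = 5, so the run lengths are 10, 15, 5, 17.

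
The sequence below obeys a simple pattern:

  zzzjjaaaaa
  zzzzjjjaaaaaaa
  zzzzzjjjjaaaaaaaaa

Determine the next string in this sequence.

zzzzzzjjjjjaaaaaaaaaaa

The n-th term is n z's then n-1 j's then 2n-1 a's, where the shown terms are n = 3, 4, 5.
For the next term, n = 6, so the run lengths are 6, 5, 11.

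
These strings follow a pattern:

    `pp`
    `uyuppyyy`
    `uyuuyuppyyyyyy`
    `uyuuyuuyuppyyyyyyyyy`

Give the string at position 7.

uyuuyuuyuuyuuyuuyuppyyyyyyyyyyyyyyyyyy

Every step adds uyu to the front and yyy to the end of the previous string.
From uyuuyuuyuppyyyyyyyyy, 3 further steps: uyuuyuuyuppyyyyyyyyy → uyuuyuuyuuyuppyyyyyyyyyyyy → uyuuyuuyuuyuuyuppyyyyyyyyyyyyyyy → (answer).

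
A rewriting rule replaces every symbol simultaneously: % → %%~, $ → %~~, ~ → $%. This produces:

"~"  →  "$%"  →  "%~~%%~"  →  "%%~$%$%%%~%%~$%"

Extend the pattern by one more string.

%%~%%~$%%~~%%~%~~%%~%%~%%~$%%%~%%~$%%~~%%~

Applying the rule to each of the 15 symbols of %%~$%$%%%~%%~$% gives the pieces %%~ %%~ $% %~~ %%~ %~~ %%~ %%~ %%~ $% %%~ %%~ $% %~~ %%~, which concatenate to the answer.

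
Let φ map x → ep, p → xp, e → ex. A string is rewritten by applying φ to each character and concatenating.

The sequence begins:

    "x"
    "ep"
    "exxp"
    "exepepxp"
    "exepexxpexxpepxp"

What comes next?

exepexxpexepepxpexepepxpexxpepxp

Applying the rule to each of the 16 symbols of exepexxpexxpepxp gives the pieces ex ep ex xp ex ep ep xp ex ep ep xp ex xp ep xp, which concatenate to the answer.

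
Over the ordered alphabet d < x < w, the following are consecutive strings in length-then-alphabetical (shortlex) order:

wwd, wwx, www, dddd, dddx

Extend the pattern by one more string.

dddw

The successor of dddx increments the rightmost position that isn't already w and resets every position after it to d.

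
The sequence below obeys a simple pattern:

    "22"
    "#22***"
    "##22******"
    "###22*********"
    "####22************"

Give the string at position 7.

######22******************

Every step adds # to the front and *** to the end of the previous string.
From ####22************, 2 further steps: ####22************ → #####22*************** → (answer).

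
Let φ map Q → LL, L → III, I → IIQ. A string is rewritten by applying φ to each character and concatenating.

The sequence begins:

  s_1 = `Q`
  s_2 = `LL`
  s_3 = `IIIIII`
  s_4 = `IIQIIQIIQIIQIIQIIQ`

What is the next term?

IIQIIQLLIIQIIQLLIIQIIQLLIIQIIQLLIIQIIQLLIIQIIQLL

φ(IIQIIQIIQIIQIIQIIQ) expands symbol-by-symbol to IIQ IIQ LL IIQ IIQ LL IIQ IIQ LL IIQ IIQ LL IIQ IIQ LL IIQ IIQ LL; joining the 18 pieces gives the next term.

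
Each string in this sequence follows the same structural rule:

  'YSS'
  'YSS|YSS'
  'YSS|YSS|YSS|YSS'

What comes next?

Every step duplicates the string with '|' between the halves.
One more doubling of YSS|YSS|YSS|YSS gives the answer.

YSS|YSS|YSS|YSS|YSS|YSS|YSS|YSS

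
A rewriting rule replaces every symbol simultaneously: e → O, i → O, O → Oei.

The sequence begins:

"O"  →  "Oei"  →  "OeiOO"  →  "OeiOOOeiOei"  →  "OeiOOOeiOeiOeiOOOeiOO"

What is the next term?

Rewriting the 21 symbols of OeiOOOeiOeiOeiOOOeiOO one by one yields Oei O O Oei Oei Oei O O Oei O O Oei O O Oei Oei Oei O O Oei Oei; concatenated:

OeiOOOeiOeiOeiOOOeiOOOeiOOOeiOeiOeiOOOeiOei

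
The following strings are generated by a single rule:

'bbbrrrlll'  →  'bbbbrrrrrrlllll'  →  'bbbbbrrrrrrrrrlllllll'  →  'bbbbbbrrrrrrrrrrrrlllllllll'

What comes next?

bbbbbbbrrrrrrrrrrrrrrrlllllllllll

Reading off run lengths: b runs 3, 4, 5, 6; r runs 3, 6, 9, 12; l runs 3, 5, 7, 9 — each is linear in n (n = 1, 2, …).
At n = 5 the blocks have lengths 7, 15, 11.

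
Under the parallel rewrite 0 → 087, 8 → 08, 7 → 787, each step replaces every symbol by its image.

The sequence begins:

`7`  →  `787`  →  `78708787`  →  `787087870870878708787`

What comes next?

7870878708708787087870870878708708787087870870878708787

φ(787087870870878708787) expands symbol-by-symbol to 787 08 787 087 08 787 08 787 087 08 787 087 08 787 08 787 087 08 787 08 787; joining the 21 pieces gives the next term.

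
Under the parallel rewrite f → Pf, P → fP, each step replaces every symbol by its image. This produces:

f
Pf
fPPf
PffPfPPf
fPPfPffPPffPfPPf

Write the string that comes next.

φ(fPPfPffPPffPfPPf) expands symbol-by-symbol to Pf fP fP Pf fP Pf Pf fP fP Pf Pf fP Pf fP fP Pf; joining the 16 pieces gives the next term.

PffPfPPffPPfPffPfPPfPffPPffPfPPf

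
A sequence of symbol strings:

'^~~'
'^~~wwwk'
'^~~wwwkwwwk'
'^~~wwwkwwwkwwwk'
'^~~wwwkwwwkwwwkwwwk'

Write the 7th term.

^~~wwwkwwwkwwwkwwwkwwwkwwwk

Each term is the previous one with wwwk appended.
From ^~~wwwkwwwkwwwkwwwk, 2 further steps: ^~~wwwkwwwkwwwkwwwk → ^~~wwwkwwwkwwwkwwwkwwwk → (answer).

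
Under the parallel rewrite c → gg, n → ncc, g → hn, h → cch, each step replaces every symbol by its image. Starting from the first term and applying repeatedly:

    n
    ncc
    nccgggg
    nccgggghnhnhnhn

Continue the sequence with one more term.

Rewriting the 15 symbols of nccgggghnhnhnhn one by one yields ncc gg gg hn hn hn hn cch ncc cch ncc cch ncc cch ncc; concatenated:

nccgggghnhnhnhncchncccchncccchncccchncc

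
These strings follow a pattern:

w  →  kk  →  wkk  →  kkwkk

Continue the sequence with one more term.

This is a Fibonacci-style word recurrence s(k) = s(k−2)·s(k−1): e.g. w·kk = wkk.
Continuing: wkk · kkwkk gives term 5.

wkkkkwkk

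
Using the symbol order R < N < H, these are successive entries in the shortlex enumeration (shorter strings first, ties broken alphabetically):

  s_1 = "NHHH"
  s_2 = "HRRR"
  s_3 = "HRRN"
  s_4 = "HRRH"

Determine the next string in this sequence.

HRNR

Find the rightmost character of HRRH below H, bump it to the next letter, and reset everything to its right to R.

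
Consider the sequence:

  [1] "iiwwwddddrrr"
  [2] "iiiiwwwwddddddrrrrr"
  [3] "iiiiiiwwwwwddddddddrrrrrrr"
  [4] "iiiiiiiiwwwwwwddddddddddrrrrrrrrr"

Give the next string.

Each string has the form i^{2n} w^{n+2} d^{2n+2} r^{2n+1} (n = 1, 2, …).
At n = 5 the blocks have lengths 10, 7, 12, 11.

iiiiiiiiiiwwwwwwwddddddddddddrrrrrrrrrrr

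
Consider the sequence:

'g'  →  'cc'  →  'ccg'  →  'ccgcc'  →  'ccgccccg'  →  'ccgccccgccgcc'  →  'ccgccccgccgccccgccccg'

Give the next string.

ccgccccgccgccccgccccgccgccccgccgcc

This is a Fibonacci-style word recurrence s(k) = s(k−1)·s(k−2): e.g. cc·g = ccg.
The next term joins ccgccccgccgccccgccccg and ccgccccgccgcc.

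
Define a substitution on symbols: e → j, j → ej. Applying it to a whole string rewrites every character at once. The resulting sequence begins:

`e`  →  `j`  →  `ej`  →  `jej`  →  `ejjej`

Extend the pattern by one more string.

Expanding ejjej: e→j, j→ej, j→ej, e→j, j→ej. Concatenated: j ej ej j ej.

jejejjej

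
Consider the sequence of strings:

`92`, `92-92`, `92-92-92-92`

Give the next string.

Each string is two copies of the previous one joined by '-'.
Doubling 92-92-92-92 with '-' between the halves:

92-92-92-92-92-92-92-92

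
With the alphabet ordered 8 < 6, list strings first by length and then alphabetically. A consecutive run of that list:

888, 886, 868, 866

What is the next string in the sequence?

688

Find the rightmost character of 866 below 6, bump it to the next letter, and reset everything to its right to 8.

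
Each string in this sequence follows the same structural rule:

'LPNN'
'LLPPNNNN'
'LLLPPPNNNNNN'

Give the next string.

LLLLPPPPNNNNNNNN

Reading off run lengths: L runs 1, 2, 3; P runs 1, 2, 3; N runs 2, 4, 6 — each is linear in n (n = 1, 2, …).
For the next term, n = 4, so the run lengths are 4, 4, 8.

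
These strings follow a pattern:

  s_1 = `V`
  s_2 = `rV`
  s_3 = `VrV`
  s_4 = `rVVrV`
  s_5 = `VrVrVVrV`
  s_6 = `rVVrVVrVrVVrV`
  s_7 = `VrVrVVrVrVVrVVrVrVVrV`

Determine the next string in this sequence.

rVVrVVrVrVVrVVrVrVVrVrVVrVVrVrVVrV

Each term (from the third on) is the two preceding terms concatenated in order: term 3 = V·rV = VrV.
The next term joins rVVrVVrVrVVrV and VrVrVVrVrVVrVVrVrVVrV.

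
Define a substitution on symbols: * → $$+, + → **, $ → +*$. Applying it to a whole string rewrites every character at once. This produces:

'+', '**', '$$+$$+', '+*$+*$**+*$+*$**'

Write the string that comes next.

Rewriting the 16 symbols of +*$+*$**+*$+*$** one by one yields ** $$+ +*$ ** $$+ +*$ $$+ $$+ ** $$+ +*$ ** $$+ +*$ $$+ $$+; concatenated:

**$$++*$**$$++*$$$+$$+**$$++*$**$$++*$$$+$$+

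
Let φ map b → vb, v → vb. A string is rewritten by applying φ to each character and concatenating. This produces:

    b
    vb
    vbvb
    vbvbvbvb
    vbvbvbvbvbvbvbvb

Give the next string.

vbvbvbvbvbvbvbvbvbvbvbvbvbvbvbvb

φ(vbvbvbvbvbvbvbvb) expands symbol-by-symbol to vb vb vb vb vb vb vb vb vb vb vb vb vb vb vb vb; joining the 16 pieces gives the next term.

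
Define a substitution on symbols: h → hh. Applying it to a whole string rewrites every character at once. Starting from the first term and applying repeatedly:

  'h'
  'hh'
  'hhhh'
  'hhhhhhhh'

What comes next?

hhhhhhhhhhhhhhhh

Expanding hhhhhhhh: h→hh, h→hh, h→hh, h→hh, h→hh, h→hh, h→hh, h→hh. Concatenated: hh hh hh hh hh hh hh hh.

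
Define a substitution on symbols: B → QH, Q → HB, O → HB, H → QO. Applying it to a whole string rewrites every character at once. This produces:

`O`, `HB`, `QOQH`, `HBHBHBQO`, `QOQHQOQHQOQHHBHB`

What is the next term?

HBHBHBQOHBHBHBQOHBHBHBQOQOQHQOQH

φ(QOQHQOQHQOQHHBHB) expands symbol-by-symbol to HB HB HB QO HB HB HB QO HB HB HB QO QO QH QO QH; joining the 16 pieces gives the next term.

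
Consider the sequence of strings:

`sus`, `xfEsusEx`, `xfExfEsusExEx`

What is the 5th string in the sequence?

xfExfExfExfEsusExExExEx

Each term wraps the previous one in xfE on the left and Ex on the right.
From xfExfEsusExEx, 2 further steps: xfExfEsusExEx → xfExfExfEsusExExEx → (answer).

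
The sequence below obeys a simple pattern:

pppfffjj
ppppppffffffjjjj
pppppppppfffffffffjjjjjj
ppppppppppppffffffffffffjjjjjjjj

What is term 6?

The n-th term is 3n p's then 3n f's then 2n j's (n = 1, 2, …).
For term 6, n = 6, so the run lengths are 18, 18, 12.

ppppppppppppppppppffffffffffffffffffjjjjjjjjjjjj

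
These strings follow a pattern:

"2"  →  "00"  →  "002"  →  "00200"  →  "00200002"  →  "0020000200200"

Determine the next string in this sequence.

002000020020000200002

This is a Fibonacci-style word recurrence s(k) = s(k−1)·s(k−2): e.g. 00·2 = 002.
Continuing: 0020000200200 · 00200002 gives term 7.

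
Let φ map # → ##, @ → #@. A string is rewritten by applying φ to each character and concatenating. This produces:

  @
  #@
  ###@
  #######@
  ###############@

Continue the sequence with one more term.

Replace each of the 16 characters of ###############@ in place — ## ## ## ## ## ## ## ## ## ## ## ## ## ## ## #@ — and concatenate.

###############################@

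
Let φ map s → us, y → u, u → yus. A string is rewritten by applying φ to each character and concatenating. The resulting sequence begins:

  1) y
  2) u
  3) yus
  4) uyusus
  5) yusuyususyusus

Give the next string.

Rewriting the 14 symbols of yusuyususyusus one by one yields u yus us yus u yus us yus us u yus us yus us; concatenated:

uyususyusuyususyususuyususyusus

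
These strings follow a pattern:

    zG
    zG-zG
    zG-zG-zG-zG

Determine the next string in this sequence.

zG-zG-zG-zG-zG-zG-zG-zG

s(k+1) = s(k)·-·s(k) — each term doubles the last with '-' between the halves.
So the next term is two copies of zG-zG-zG-zG with '-' between the halves.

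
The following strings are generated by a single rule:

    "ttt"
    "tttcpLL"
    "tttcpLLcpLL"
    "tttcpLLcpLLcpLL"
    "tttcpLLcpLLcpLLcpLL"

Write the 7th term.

tttcpLLcpLLcpLLcpLLcpLLcpLL

Each term is the previous one with cpLL appended.
From tttcpLLcpLLcpLLcpLL, 2 further steps: tttcpLLcpLLcpLLcpLL → tttcpLLcpLLcpLLcpLLcpLL → (answer).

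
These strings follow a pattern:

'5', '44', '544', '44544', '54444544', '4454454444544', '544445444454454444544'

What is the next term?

Each term (from the third on) is the two preceding terms concatenated in order: term 3 = 5·44 = 544.
So term 8 is 4454454444544·544445444454454444544.

4454454444544544445444454454444544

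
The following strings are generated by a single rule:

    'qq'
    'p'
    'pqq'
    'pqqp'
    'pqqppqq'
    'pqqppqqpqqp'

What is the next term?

pqqppqqpqqppqqppqq

From term 3 onward, concatenate the last term with the second-to-last: p·qq = pqq, pqq·p = pqqp, …
So term 7 is pqqppqqpqqp·pqqppqq.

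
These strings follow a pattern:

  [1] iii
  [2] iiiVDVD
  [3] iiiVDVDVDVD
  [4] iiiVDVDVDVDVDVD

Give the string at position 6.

iiiVDVDVDVDVDVDVDVDVDVD

Each term is the previous one with VDVD appended.
From iiiVDVDVDVDVDVD, 2 further steps: iiiVDVDVDVDVDVD → iiiVDVDVDVDVDVDVDVD → (answer).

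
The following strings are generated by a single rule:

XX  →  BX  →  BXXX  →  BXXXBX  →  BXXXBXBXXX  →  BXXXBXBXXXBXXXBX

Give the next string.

From term 3 onward, concatenate the last term with the second-to-last: BX·XX = BXXX, BXXX·BX = BXXXBX, …
So term 7 is BXXXBXBXXXBXXXBX·BXXXBXBXXX.

BXXXBXBXXXBXXXBXBXXXBXBXXX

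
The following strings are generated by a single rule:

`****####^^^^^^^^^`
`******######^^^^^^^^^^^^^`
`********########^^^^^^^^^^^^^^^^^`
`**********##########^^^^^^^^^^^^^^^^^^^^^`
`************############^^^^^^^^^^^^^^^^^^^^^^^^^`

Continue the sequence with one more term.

Reading off run lengths: * runs 4, 6, 8, 10, 12; # runs 4, 6, 8, 10, 12; ^ runs 9, 13, 17, 21, 25 — each is linear in n, where the shown terms are n = 2, 3, 4, 5, 6.
At n = 7 the blocks have lengths 14, 14, 29.

**************##############^^^^^^^^^^^^^^^^^^^^^^^^^^^^^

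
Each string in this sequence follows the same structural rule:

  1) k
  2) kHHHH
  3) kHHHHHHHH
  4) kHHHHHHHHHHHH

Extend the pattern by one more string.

Every step adds HHHH to the end: s(k+1) = s(k)·HHHH.
Applying this once more to kHHHHHHHHHHHH:

kHHHHHHHHHHHHHHHH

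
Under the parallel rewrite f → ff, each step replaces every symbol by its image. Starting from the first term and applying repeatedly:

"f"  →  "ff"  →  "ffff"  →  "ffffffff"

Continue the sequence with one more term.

ffffffffffffffff

Expanding ffffffff: f→ff, f→ff, f→ff, f→ff, f→ff, f→ff, f→ff, f→ff. Concatenated: ff ff ff ff ff ff ff ff.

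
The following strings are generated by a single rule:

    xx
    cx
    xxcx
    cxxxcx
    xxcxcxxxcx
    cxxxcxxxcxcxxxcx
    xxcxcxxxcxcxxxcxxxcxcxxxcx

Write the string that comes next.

cxxxcxxxcxcxxxcxxxcxcxxxcxcxxxcxxxcxcxxxcx

Each term (from the third on) is the two preceding terms concatenated in order: term 3 = xx·cx = xxcx.
Continuing: cxxxcxxxcxcxxxcx · xxcxcxxxcxcxxxcxxxcxcxxxcx gives term 8.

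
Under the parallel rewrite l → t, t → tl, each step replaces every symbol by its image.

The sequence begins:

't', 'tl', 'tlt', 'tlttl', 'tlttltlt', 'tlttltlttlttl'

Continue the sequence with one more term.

tlttltlttlttltlttltlt

φ(tlttltlttlttl) expands symbol-by-symbol to tl t tl tl t tl t tl tl t tl tl t; joining the 13 pieces gives the next term.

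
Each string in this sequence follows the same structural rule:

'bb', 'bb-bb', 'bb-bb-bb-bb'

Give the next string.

s(k+1) = s(k)·-·s(k) — each term doubles the last with '-' between the halves.
So the next term is two copies of bb-bb-bb-bb with '-' between the halves.

bb-bb-bb-bb-bb-bb-bb-bb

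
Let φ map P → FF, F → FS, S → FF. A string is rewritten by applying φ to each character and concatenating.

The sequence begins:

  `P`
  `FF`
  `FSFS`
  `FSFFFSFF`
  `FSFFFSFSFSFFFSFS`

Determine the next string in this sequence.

FSFFFSFSFSFFFSFFFSFFFSFSFSFFFSFF

φ(FSFFFSFSFSFFFSFS) expands symbol-by-symbol to FS FF FS FS FS FF FS FF FS FF FS FS FS FF FS FF; joining the 16 pieces gives the next term.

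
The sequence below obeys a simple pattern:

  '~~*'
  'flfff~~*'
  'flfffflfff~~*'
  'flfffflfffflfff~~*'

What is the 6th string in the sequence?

The strings grow by a fixed prefix flfff each time.
From flfffflfffflfff~~*, 2 further steps: flfffflfffflfff~~* → flfffflfffflfffflfff~~* → (answer).

flfffflfffflfffflfffflfff~~*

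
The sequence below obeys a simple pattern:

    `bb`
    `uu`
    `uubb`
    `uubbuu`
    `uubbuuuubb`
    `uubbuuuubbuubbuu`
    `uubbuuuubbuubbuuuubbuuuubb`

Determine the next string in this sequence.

uubbuuuubbuubbuuuubbuuuubbuubbuuuubbuubbuu

This is a Fibonacci-style word recurrence s(k) = s(k−1)·s(k−2): e.g. uu·bb = uubb.
The next term joins uubbuuuubbuubbuuuubbuuuubb and uubbuuuubbuubbuu.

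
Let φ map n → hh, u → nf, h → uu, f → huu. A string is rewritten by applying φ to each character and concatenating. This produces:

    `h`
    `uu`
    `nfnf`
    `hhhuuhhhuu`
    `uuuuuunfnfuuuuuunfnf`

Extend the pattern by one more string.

nfnfnfnfnfnfhhhuuhhhuunfnfnfnfnfnfhhhuuhhhuu

Applying the rule to each of the 20 symbols of uuuuuunfnfuuuuuunfnf gives the pieces nf nf nf nf nf nf hh huu hh huu nf nf nf nf nf nf hh huu hh huu, which concatenate to the answer.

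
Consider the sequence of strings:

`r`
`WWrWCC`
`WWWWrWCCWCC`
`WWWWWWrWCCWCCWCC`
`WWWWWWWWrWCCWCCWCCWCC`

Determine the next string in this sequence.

Each term wraps the previous one in WW on the left and WCC on the right.
Applying this once more to WWWWWWWWrWCCWCCWCCWCC:

WWWWWWWWWWrWCCWCCWCCWCCWCC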